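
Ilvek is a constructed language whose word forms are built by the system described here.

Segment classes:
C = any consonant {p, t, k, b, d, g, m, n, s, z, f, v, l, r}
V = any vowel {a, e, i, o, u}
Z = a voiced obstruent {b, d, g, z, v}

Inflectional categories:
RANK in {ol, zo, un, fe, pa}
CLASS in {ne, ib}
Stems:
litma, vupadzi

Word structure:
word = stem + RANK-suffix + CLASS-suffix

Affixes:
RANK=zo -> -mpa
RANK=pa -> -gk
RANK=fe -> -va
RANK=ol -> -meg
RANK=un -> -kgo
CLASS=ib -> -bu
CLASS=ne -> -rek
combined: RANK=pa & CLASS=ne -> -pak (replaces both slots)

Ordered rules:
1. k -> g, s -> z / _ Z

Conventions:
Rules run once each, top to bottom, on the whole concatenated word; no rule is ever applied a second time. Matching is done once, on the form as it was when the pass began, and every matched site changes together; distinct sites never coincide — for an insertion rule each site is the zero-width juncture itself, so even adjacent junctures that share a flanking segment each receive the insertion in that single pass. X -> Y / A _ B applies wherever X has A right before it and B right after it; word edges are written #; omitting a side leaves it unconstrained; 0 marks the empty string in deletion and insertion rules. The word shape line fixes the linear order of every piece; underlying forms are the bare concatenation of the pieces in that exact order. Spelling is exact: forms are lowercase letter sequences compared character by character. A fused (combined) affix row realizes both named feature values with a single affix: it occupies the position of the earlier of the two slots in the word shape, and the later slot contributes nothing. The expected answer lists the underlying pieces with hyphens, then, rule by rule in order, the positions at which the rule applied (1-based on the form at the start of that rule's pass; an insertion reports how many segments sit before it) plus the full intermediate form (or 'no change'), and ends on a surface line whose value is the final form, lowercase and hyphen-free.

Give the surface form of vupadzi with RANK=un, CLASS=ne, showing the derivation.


underlying: vupadzi-kgo-rek
1. k -> g, s -> z / _ Z: fires at position(s) 8: vupadziggorek
surface: vupadziggorek


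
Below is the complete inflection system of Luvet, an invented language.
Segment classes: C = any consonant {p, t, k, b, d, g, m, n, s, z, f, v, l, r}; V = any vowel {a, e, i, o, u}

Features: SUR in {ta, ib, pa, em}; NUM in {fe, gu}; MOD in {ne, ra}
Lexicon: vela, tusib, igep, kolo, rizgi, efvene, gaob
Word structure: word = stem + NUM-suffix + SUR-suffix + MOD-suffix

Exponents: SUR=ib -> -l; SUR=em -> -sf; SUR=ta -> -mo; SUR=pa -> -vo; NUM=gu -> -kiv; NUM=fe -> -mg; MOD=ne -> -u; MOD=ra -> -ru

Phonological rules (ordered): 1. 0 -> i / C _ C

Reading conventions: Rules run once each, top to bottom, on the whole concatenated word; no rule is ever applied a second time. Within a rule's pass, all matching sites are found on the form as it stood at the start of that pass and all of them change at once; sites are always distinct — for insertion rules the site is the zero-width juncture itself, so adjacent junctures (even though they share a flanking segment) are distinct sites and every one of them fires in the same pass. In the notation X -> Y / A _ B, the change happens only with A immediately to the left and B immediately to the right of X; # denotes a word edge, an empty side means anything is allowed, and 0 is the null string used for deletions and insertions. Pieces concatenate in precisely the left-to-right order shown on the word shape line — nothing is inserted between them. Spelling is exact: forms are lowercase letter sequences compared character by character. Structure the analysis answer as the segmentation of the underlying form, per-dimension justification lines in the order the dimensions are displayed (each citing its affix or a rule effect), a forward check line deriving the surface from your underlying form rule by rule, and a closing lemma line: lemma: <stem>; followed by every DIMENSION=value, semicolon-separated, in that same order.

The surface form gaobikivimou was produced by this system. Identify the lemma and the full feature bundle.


underlying: gaob-kiv-mo-u
SUR=ta - signalled by the affix -mo
NUM=gu - signalled by the affix -kiv
MOD=ne - signalled by the affix -u
check: gaobkivmou -> gaobikivimou
lemma: gaob; SUR=ta; NUM=gu; MOD=ne


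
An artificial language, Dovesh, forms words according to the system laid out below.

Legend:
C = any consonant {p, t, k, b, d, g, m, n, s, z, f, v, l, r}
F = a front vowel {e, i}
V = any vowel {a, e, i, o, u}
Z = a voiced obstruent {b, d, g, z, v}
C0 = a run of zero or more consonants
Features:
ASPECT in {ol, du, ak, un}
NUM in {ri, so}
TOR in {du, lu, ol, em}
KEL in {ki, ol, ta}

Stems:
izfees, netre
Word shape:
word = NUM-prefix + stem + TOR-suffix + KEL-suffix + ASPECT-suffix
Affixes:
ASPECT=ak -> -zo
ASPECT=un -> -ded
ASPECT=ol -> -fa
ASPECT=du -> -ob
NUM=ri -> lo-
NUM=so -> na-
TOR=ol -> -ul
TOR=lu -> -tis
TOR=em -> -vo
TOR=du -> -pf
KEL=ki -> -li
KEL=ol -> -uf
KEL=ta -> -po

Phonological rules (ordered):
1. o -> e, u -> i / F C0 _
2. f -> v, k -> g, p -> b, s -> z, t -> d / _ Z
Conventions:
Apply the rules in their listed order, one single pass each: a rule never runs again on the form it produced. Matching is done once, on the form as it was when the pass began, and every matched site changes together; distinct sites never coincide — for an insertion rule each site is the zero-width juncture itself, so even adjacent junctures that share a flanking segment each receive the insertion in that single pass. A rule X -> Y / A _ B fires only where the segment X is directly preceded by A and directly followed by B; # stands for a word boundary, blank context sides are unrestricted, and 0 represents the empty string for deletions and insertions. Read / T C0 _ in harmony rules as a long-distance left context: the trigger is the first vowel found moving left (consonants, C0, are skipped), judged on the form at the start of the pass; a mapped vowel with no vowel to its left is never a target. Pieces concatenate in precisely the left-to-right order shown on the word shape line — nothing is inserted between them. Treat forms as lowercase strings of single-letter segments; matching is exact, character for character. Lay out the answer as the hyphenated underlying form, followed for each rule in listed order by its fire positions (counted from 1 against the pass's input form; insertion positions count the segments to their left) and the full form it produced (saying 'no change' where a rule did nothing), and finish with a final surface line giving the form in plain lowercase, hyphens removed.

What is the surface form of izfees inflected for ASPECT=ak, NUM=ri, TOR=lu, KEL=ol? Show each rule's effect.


underlying: lo-izfees-tis-uf-zo
1. o -> e, u -> i / F C0 _: fires at position(s) 12: loizfeestisifzo
2. f -> v, k -> g, p -> b, s -> z, t -> d / _ Z: fires at position(s) 13: loizfeestisivzo
surface: loizfeestisivzo


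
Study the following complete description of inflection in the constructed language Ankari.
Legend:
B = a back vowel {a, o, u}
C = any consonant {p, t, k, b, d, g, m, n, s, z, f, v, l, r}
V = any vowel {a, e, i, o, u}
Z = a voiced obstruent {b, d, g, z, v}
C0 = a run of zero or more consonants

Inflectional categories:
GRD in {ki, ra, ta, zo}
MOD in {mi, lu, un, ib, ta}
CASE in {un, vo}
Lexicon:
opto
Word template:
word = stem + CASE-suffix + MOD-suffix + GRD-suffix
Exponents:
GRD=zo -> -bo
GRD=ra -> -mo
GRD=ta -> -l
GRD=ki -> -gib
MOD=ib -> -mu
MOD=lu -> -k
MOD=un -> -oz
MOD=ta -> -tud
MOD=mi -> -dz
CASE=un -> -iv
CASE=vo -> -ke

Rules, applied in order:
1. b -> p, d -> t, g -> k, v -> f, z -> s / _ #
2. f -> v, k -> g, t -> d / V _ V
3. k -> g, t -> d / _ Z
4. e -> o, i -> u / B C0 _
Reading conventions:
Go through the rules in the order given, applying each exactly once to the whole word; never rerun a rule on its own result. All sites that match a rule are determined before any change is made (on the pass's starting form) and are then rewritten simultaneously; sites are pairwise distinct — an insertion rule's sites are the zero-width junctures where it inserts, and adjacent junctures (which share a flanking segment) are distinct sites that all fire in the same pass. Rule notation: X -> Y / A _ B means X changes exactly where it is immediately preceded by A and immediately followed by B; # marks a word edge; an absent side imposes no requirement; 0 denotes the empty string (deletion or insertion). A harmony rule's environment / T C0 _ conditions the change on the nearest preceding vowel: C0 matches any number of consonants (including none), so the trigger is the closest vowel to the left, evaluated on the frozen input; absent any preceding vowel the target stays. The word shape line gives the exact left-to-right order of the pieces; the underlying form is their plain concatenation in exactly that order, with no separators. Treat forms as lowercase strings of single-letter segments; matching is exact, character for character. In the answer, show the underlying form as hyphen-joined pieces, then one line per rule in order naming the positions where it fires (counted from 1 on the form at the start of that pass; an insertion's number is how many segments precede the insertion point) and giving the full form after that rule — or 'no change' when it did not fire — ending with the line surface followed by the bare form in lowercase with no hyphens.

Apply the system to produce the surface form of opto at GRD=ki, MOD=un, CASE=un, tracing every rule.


underlying: opto-iv-oz-gib
1. b -> p, d -> t, g -> k, v -> f, z -> s / _ #: fires at position(s) 11: optoivozgip
2. f -> v, k -> g, t -> d / V _ V: no change
3. k -> g, t -> d / _ Z: no change
4. e -> o, i -> u / B C0 _: fires at position(s) 5, 10: optouvozgup
surface: optouvozgup


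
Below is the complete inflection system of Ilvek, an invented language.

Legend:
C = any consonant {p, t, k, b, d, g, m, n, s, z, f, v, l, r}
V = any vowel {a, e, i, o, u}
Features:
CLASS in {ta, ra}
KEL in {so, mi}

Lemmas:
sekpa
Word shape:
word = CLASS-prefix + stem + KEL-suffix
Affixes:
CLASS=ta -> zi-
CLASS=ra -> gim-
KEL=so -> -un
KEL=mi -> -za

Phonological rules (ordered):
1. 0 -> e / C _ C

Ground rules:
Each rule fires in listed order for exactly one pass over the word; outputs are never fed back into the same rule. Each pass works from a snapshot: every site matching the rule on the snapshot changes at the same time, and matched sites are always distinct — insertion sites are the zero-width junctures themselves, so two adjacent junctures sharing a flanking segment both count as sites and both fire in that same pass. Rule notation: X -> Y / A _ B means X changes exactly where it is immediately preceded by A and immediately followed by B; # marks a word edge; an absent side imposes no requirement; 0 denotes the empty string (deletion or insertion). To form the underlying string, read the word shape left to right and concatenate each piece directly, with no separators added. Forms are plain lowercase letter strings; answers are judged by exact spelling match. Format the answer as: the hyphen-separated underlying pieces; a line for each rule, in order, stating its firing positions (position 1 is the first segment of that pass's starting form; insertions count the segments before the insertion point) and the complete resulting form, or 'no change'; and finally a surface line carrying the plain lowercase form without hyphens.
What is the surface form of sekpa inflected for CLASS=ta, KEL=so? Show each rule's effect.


underlying: zi-sekpa-un
1. 0 -> e / C _ C: inserts after position(s) 5: zisekepaun
surface: zisekepaun


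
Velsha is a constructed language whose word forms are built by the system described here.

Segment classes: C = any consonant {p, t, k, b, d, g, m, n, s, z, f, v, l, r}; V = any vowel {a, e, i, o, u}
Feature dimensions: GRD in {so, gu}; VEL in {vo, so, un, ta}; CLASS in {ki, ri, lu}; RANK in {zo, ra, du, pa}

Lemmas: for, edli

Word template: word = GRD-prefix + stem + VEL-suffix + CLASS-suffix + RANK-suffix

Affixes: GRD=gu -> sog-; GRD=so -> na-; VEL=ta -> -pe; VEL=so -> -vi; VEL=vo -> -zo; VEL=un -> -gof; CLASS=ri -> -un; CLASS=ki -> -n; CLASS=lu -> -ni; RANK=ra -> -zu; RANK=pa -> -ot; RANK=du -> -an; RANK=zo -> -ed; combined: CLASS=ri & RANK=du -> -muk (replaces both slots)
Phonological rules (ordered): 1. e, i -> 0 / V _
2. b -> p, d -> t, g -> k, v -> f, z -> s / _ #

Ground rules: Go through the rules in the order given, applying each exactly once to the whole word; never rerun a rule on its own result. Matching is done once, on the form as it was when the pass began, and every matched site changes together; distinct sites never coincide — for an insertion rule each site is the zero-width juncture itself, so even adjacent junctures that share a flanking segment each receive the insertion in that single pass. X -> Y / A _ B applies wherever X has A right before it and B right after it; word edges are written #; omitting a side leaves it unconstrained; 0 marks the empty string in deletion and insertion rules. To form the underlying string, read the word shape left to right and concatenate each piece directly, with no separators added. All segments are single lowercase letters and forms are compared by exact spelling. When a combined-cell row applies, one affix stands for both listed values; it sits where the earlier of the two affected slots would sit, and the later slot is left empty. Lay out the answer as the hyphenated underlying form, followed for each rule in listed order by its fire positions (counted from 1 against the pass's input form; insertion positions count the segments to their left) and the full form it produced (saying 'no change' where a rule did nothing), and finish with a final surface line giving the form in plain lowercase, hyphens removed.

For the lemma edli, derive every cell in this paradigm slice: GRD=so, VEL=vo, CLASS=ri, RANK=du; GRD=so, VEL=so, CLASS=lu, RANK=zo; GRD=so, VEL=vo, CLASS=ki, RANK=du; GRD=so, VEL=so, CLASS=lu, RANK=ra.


cell GRD=so, VEL=vo, CLASS=ri, RANK=du:
underlying: na-edli-zo-muk
1. e, i -> 0 / V _: fires at position(s) 3: nadlizomuk
2. b -> p, d -> t, g -> k, v -> f, z -> s / _ #: no change
surface: nadlizomuk

cell GRD=so, VEL=so, CLASS=lu, RANK=zo:
underlying: na-edli-vi-ni-ed
1. e, i -> 0 / V _: fires at position(s) 3, 11: nadlivinid
2. b -> p, d -> t, g -> k, v -> f, z -> s / _ #: fires at position(s) 10: nadlivinit
surface: nadlivinit

cell GRD=so, VEL=vo, CLASS=ki, RANK=du:
underlying: na-edli-zo-n-an
1. e, i -> 0 / V _: fires at position(s) 3: nadlizonan
2. b -> p, d -> t, g -> k, v -> f, z -> s / _ #: no change
surface: nadlizonan

cell GRD=so, VEL=so, CLASS=lu, RANK=ra:
underlying: na-edli-vi-ni-zu
1. e, i -> 0 / V _: fires at position(s) 3: nadlivinizu
2. b -> p, d -> t, g -> k, v -> f, z -> s / _ #: no change
surface: nadlivinizu


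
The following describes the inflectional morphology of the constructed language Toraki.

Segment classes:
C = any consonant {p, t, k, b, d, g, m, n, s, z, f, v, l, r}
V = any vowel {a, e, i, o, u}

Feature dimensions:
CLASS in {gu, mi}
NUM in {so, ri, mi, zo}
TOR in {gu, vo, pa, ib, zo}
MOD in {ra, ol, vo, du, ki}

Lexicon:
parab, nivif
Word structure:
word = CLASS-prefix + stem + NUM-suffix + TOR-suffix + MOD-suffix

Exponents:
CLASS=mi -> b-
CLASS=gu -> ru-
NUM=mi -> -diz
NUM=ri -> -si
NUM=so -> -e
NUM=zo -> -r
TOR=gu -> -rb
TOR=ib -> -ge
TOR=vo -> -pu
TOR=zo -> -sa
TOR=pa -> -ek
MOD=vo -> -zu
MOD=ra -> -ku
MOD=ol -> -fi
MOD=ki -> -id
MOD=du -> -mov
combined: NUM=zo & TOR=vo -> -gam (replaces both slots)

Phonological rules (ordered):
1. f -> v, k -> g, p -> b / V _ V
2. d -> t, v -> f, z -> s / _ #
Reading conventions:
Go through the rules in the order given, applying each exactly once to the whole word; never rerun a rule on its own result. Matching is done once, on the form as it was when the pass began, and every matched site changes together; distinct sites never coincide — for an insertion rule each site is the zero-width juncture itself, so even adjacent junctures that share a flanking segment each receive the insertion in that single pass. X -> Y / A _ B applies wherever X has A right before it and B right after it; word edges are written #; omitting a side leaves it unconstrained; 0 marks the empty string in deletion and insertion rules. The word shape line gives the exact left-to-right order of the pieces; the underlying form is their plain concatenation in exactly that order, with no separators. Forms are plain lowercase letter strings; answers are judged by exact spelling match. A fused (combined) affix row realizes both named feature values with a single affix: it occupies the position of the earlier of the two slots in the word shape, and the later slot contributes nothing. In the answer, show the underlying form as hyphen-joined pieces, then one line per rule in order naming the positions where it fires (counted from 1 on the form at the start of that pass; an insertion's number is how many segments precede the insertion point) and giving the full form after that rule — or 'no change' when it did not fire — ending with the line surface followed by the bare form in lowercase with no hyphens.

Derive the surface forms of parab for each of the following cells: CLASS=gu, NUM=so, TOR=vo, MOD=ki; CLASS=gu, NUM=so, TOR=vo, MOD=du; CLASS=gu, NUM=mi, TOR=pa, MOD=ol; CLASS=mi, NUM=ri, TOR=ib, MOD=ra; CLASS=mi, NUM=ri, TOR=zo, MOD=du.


cell CLASS=gu, NUM=so, TOR=vo, MOD=ki:
underlying: ru-parab-e-pu-id
1. f -> v, k -> g, p -> b / V _ V: fires at position(s) 3, 9: rubarabebuid
2. d -> t, v -> f, z -> s / _ #: fires at position(s) 12: rubarabebuit
surface: rubarabebuit

cell CLASS=gu, NUM=so, TOR=vo, MOD=du:
underlying: ru-parab-e-pu-mov
1. f -> v, k -> g, p -> b / V _ V: fires at position(s) 3, 9: rubarabebumov
2. d -> t, v -> f, z -> s / _ #: fires at position(s) 13: rubarabebumof
surface: rubarabebumof

cell CLASS=gu, NUM=mi, TOR=pa, MOD=ol:
underlying: ru-parab-diz-ek-fi
1. f -> v, k -> g, p -> b / V _ V: fires at position(s) 3: rubarabdizekfi
2. d -> t, v -> f, z -> s / _ #: no change
surface: rubarabdizekfi

cell CLASS=mi, NUM=ri, TOR=ib, MOD=ra:
underlying: b-parab-si-ge-ku
1. f -> v, k -> g, p -> b / V _ V: fires at position(s) 11: bparabsigegu
2. d -> t, v -> f, z -> s / _ #: no change
surface: bparabsigegu

cell CLASS=mi, NUM=ri, TOR=zo, MOD=du:
underlying: b-parab-si-sa-mov
1. f -> v, k -> g, p -> b / V _ V: no change
2. d -> t, v -> f, z -> s / _ #: fires at position(s) 13: bparabsisamof
surface: bparabsisamof


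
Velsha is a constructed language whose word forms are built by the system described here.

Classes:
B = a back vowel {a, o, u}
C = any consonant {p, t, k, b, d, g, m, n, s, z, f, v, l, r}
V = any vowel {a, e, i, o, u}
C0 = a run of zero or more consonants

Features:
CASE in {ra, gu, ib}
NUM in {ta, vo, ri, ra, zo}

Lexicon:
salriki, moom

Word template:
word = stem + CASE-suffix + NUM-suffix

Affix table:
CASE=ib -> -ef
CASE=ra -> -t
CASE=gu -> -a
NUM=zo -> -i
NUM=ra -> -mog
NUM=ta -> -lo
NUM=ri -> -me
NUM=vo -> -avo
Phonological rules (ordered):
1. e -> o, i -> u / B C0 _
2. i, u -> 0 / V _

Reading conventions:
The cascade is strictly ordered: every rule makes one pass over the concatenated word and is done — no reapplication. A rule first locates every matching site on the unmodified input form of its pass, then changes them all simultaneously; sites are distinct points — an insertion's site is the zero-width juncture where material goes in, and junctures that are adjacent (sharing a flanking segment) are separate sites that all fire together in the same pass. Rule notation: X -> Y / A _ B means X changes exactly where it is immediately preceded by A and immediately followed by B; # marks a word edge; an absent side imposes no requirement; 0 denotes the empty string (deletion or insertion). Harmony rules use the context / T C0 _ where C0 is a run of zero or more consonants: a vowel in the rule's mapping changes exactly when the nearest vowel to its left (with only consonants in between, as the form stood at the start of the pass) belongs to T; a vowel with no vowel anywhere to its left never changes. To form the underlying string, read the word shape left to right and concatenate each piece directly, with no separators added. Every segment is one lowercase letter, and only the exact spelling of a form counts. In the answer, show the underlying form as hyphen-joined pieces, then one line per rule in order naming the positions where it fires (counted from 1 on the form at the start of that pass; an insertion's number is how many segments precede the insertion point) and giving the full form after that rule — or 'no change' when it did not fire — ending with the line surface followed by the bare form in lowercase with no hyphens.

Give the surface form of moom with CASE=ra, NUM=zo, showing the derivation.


underlying: moom-t-i
1. e -> o, i -> u / B C0 _: fires at position(s) 6: moomtu
2. i, u -> 0 / V _: no change
surface: moomtu


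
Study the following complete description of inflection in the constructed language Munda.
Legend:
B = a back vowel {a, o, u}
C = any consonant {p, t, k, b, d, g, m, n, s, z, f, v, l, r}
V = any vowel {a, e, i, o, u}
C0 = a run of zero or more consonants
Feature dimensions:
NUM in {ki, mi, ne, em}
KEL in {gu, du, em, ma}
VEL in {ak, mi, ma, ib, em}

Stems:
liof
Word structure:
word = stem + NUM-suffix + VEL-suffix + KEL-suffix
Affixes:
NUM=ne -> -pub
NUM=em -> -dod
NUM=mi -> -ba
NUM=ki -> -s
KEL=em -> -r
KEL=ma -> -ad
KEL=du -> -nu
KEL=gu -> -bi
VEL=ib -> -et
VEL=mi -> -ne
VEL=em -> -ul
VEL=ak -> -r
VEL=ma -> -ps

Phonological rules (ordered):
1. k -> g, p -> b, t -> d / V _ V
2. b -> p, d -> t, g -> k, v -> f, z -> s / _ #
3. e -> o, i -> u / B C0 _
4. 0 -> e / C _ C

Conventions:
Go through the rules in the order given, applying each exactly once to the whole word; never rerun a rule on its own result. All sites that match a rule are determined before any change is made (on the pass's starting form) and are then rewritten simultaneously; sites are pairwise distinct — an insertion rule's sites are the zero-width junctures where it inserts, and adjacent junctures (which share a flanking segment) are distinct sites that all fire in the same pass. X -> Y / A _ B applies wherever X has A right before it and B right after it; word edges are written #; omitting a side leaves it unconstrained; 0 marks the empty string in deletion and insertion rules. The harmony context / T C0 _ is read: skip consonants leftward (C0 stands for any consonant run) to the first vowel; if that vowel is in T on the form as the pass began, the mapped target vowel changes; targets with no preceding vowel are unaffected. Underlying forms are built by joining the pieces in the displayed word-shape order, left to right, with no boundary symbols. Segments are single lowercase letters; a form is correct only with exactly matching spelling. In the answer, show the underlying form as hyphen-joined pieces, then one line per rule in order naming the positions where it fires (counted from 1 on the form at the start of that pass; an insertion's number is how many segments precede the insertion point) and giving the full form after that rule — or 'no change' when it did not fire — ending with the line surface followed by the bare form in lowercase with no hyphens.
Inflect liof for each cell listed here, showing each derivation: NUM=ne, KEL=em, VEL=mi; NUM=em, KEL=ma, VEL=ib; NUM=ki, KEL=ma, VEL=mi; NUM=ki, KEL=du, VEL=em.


cell NUM=ne, KEL=em, VEL=mi:
underlying: liof-pub-ne-r
1. k -> g, p -> b, t -> d / V _ V: no change
2. b -> p, d -> t, g -> k, v -> f, z -> s / _ #: no change
3. e -> o, i -> u / B C0 _: fires at position(s) 9: liofpubnor
4. 0 -> e / C _ C: inserts after position(s) 4, 7: liofepubenor
surface: liofepubenor

cell NUM=em, KEL=ma, VEL=ib:
underlying: liof-dod-et-ad
1. k -> g, p -> b, t -> d / V _ V: fires at position(s) 9: liofdodedad
2. b -> p, d -> t, g -> k, v -> f, z -> s / _ #: fires at position(s) 11: liofdodedat
3. e -> o, i -> u / B C0 _: fires at position(s) 8: liofdododat
4. 0 -> e / C _ C: inserts after position(s) 4: liofedododat
surface: liofedododat

cell NUM=ki, KEL=ma, VEL=mi:
underlying: liof-s-ne-ad
1. k -> g, p -> b, t -> d / V _ V: no change
2. b -> p, d -> t, g -> k, v -> f, z -> s / _ #: fires at position(s) 9: liofsneat
3. e -> o, i -> u / B C0 _: fires at position(s) 7: liofsnoat
4. 0 -> e / C _ C: inserts after position(s) 4, 5: liofesenoat
surface: liofesenoat

cell NUM=ki, KEL=du, VEL=em:
underlying: liof-s-ul-nu
1. k -> g, p -> b, t -> d / V _ V: no change
2. b -> p, d -> t, g -> k, v -> f, z -> s / _ #: no change
3. e -> o, i -> u / B C0 _: no change
4. 0 -> e / C _ C: inserts after position(s) 4, 7: liofesulenu
surface: liofesulenu


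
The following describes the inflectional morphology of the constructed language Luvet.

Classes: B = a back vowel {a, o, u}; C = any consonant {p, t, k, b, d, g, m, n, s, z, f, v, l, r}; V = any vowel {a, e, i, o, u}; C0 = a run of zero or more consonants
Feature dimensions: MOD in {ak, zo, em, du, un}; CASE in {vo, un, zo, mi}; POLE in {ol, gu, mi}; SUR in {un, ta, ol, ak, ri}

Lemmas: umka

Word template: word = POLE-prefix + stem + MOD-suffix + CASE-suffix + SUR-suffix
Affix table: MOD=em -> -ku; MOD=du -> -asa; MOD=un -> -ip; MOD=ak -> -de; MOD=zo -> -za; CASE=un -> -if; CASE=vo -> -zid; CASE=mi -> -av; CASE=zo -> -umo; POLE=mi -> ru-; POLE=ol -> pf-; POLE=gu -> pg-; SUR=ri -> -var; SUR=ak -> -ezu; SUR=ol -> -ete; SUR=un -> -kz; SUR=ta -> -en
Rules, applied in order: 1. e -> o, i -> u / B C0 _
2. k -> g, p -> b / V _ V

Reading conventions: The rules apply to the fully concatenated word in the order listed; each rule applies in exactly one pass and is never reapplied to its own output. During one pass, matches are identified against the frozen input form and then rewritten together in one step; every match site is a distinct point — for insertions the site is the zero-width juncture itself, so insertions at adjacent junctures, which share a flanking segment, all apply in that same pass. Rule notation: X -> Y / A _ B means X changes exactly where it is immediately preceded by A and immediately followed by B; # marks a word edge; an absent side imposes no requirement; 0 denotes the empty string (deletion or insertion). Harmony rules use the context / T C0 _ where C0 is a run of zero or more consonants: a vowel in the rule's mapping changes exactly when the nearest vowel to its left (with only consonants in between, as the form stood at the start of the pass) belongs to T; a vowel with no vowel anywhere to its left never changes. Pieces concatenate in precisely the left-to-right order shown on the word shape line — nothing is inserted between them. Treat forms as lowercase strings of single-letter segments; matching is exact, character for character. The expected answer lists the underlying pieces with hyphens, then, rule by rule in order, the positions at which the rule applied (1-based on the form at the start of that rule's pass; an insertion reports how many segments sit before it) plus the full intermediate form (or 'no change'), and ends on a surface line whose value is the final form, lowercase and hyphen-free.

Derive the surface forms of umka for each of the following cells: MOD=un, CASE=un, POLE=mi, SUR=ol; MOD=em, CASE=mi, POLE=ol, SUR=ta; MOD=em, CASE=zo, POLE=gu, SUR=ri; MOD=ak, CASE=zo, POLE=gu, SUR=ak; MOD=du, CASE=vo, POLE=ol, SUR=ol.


cell MOD=un, CASE=un, POLE=mi, SUR=ol:
underlying: ru-umka-ip-if-ete
1. e -> o, i -> u / B C0 _: fires at position(s) 7: ruumkaupifete
2. k -> g, p -> b / V _ V: fires at position(s) 8: ruumkaubifete
surface: ruumkaubifete

cell MOD=em, CASE=mi, POLE=ol, SUR=ta:
underlying: pf-umka-ku-av-en
1. e -> o, i -> u / B C0 _: fires at position(s) 11: pfumkakuavon
2. k -> g, p -> b / V _ V: fires at position(s) 7: pfumkaguavon
surface: pfumkaguavon

cell MOD=em, CASE=zo, POLE=gu, SUR=ri:
underlying: pg-umka-ku-umo-var
1. e -> o, i -> u / B C0 _: no change
2. k -> g, p -> b / V _ V: fires at position(s) 7: pgumkaguumovar
surface: pgumkaguumovar

cell MOD=ak, CASE=zo, POLE=gu, SUR=ak:
underlying: pg-umka-de-umo-ezu
1. e -> o, i -> u / B C0 _: fires at position(s) 8, 12: pgumkadoumoozu
2. k -> g, p -> b / V _ V: no change
surface: pgumkadoumoozu

cell MOD=du, CASE=vo, POLE=ol, SUR=ol:
underlying: pf-umka-asa-zid-ete
1. e -> o, i -> u / B C0 _: fires at position(s) 11: pfumkaasazudete
2. k -> g, p -> b / V _ V: no change
surface: pfumkaasazudete


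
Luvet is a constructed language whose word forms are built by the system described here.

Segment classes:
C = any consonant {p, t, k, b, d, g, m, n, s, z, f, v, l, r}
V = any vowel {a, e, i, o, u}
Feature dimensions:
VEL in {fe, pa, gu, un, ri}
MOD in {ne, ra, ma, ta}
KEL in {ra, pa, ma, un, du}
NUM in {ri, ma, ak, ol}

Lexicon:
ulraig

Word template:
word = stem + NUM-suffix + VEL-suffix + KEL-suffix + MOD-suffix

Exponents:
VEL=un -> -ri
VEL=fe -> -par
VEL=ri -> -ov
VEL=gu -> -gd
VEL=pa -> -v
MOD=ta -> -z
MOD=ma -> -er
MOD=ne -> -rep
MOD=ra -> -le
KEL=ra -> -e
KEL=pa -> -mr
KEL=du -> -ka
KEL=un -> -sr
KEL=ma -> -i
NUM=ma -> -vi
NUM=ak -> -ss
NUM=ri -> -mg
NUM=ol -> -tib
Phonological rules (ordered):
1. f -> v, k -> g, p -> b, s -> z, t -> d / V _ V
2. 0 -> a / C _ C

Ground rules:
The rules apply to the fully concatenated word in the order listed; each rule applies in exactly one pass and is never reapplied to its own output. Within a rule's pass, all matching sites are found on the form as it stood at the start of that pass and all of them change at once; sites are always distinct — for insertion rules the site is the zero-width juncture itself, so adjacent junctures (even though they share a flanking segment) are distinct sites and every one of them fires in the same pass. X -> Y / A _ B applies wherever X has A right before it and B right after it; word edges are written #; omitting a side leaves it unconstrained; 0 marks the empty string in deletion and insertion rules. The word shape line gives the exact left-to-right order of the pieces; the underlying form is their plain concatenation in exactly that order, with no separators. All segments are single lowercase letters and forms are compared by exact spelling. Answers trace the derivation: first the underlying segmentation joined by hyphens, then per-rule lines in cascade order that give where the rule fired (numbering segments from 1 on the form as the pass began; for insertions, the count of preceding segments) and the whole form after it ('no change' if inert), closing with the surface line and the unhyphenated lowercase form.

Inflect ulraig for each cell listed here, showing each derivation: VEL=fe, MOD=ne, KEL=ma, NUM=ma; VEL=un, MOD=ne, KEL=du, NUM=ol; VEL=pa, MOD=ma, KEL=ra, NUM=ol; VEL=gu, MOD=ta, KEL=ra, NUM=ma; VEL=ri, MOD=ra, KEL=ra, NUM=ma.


cell VEL=fe, MOD=ne, KEL=ma, NUM=ma:
underlying: ulraig-vi-par-i-rep
1. f -> v, k -> g, p -> b, s -> z, t -> d / V _ V: fires at position(s) 9: ulraigvibarirep
2. 0 -> a / C _ C: inserts after position(s) 2, 6: ularaigavibarirep
surface: ularaigavibarirep

cell VEL=un, MOD=ne, KEL=du, NUM=ol:
underlying: ulraig-tib-ri-ka-rep
1. f -> v, k -> g, p -> b, s -> z, t -> d / V _ V: fires at position(s) 12: ulraigtibrigarep
2. 0 -> a / C _ C: inserts after position(s) 2, 6, 9: ularaigatibarigarep
surface: ularaigatibarigarep

cell VEL=pa, MOD=ma, KEL=ra, NUM=ol:
underlying: ulraig-tib-v-e-er
1. f -> v, k -> g, p -> b, s -> z, t -> d / V _ V: no change
2. 0 -> a / C _ C: inserts after position(s) 2, 6, 9: ularaigatibaveer
surface: ularaigatibaveer

cell VEL=gu, MOD=ta, KEL=ra, NUM=ma:
underlying: ulraig-vi-gd-e-z
1. f -> v, k -> g, p -> b, s -> z, t -> d / V _ V: no change
2. 0 -> a / C _ C: inserts after position(s) 2, 6, 9: ularaigavigadez
surface: ularaigavigadez

cell VEL=ri, MOD=ra, KEL=ra, NUM=ma:
underlying: ulraig-vi-ov-e-le
1. f -> v, k -> g, p -> b, s -> z, t -> d / V _ V: no change
2. 0 -> a / C _ C: inserts after position(s) 2, 6: ularaigaviovele
surface: ularaigaviovele


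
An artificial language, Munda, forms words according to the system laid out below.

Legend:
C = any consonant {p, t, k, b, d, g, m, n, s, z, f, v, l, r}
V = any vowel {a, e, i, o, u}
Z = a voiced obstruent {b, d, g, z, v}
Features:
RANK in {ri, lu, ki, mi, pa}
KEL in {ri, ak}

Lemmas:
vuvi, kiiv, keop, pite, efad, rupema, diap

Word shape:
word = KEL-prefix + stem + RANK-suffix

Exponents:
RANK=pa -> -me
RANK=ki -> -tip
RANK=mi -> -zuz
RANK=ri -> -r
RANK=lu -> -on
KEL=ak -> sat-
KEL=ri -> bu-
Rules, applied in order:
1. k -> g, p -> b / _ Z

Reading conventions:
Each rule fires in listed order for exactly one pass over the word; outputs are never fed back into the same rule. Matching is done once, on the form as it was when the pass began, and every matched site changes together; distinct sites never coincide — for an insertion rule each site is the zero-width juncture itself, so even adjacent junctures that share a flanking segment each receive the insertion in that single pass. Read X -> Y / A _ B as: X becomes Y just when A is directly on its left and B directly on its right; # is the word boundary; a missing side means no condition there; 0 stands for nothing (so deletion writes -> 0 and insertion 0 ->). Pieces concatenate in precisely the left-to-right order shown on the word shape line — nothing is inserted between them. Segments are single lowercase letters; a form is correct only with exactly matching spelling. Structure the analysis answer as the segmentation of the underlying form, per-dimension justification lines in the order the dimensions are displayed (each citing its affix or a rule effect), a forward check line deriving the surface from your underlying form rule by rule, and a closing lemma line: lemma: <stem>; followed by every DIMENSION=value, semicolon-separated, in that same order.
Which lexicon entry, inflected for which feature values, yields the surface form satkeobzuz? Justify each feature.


underlying: sat-keop-zuz
RANK=mi - signalled by the affix -zuz
KEL=ak - signalled by the affix sat-
check: satkeopzuz -> satkeobzuz
lemma: keop; RANK=mi; KEL=ak


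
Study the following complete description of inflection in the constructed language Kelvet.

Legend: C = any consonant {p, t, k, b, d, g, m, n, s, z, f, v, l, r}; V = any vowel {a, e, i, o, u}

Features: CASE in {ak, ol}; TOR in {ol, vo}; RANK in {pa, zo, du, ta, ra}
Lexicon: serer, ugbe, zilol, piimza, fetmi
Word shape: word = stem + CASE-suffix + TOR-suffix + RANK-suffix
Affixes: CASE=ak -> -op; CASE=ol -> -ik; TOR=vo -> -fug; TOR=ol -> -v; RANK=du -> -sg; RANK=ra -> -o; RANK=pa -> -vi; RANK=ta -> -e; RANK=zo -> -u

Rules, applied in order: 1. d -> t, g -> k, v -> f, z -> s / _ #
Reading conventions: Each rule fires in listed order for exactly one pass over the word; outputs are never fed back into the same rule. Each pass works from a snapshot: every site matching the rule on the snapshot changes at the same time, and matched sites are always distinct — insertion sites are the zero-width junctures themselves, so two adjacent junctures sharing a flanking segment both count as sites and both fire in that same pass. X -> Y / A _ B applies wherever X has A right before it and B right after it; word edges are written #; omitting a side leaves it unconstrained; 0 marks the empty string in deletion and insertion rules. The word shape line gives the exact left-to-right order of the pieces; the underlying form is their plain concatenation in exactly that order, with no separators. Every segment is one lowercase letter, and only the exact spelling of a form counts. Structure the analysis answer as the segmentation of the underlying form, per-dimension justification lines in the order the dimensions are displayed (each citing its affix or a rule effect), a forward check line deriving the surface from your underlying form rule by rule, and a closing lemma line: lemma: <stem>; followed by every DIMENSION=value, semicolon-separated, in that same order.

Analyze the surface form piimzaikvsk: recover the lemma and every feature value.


underlying: piimza-ik-v-sg
CASE=ol - signalled by the affix -ik
TOR=ol - signalled by the affix -v
RANK=du - signalled by the affix -sg
check: piimzaikvsg -> piimzaikvsk
lemma: piimza; CASE=ol; TOR=ol; RANK=du


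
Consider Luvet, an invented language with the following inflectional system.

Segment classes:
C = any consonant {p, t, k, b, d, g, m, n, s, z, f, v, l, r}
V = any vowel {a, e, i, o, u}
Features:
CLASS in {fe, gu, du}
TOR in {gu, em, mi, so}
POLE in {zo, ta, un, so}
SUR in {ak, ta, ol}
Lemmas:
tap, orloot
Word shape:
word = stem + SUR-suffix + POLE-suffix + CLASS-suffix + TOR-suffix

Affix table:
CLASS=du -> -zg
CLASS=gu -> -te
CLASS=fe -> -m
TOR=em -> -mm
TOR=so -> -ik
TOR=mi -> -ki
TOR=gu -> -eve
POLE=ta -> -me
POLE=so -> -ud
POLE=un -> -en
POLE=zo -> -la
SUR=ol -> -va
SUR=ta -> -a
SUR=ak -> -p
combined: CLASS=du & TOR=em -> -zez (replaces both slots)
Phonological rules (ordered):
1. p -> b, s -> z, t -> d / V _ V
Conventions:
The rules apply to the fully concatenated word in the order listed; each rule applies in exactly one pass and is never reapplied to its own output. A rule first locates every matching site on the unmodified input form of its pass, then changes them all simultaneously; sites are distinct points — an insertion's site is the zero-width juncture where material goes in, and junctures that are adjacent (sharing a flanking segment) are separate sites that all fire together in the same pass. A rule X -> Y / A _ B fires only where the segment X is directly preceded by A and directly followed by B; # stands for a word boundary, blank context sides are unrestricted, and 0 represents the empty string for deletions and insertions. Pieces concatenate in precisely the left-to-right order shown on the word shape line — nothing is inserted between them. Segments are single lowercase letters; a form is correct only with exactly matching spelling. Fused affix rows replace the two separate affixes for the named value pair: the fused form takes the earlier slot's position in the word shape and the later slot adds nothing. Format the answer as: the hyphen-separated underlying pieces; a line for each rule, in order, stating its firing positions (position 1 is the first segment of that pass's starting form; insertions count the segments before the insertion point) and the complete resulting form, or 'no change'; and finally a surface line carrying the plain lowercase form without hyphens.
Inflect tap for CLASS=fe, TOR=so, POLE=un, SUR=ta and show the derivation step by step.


underlying: tap-a-en-m-ik
1. p -> b, s -> z, t -> d / V _ V: fires at position(s) 3: tabaenmik
surface: tabaenmik


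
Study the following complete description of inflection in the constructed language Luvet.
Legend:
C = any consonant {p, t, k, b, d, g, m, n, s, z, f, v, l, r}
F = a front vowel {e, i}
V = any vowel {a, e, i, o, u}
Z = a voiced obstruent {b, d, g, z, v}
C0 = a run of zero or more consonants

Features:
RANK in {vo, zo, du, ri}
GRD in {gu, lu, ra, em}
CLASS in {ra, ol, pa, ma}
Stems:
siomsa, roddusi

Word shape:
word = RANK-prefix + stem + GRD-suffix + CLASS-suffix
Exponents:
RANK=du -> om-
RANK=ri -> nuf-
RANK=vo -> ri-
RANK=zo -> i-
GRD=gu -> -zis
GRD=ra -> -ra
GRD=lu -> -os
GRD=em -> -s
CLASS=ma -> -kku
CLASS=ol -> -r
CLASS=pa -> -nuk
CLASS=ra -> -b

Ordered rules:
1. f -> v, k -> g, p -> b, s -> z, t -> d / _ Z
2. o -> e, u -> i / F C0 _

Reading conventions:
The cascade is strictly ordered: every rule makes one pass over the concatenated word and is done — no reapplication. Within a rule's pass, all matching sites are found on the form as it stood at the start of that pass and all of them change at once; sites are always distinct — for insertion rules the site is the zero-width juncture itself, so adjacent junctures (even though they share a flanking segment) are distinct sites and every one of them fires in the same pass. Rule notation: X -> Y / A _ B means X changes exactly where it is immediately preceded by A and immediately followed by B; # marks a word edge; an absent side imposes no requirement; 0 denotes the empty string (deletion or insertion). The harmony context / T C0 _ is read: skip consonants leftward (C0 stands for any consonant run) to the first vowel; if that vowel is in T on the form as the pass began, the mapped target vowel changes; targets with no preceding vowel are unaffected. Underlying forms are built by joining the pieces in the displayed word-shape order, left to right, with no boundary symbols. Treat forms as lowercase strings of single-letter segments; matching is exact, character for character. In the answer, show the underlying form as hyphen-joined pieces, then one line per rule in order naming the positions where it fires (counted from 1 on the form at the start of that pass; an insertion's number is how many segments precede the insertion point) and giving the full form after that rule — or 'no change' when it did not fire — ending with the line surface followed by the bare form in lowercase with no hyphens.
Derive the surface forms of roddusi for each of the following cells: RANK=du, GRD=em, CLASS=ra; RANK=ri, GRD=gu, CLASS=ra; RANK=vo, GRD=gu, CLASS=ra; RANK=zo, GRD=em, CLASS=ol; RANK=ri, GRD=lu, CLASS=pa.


cell RANK=du, GRD=em, CLASS=ra:
underlying: om-roddusi-s-b
1. f -> v, k -> g, p -> b, s -> z, t -> d / _ Z: fires at position(s) 10: omroddusizb
2. o -> e, u -> i / F C0 _: no change
surface: omroddusizb

cell RANK=ri, GRD=gu, CLASS=ra:
underlying: nuf-roddusi-zis-b
1. f -> v, k -> g, p -> b, s -> z, t -> d / _ Z: fires at position(s) 13: nufroddusizizb
2. o -> e, u -> i / F C0 _: no change
surface: nufroddusizizb

cell RANK=vo, GRD=gu, CLASS=ra:
underlying: ri-roddusi-zis-b
1. f -> v, k -> g, p -> b, s -> z, t -> d / _ Z: fires at position(s) 12: riroddusizizb
2. o -> e, u -> i / F C0 _: fires at position(s) 4: rireddusizizb
surface: rireddusizizb

cell RANK=zo, GRD=em, CLASS=ol:
underlying: i-roddusi-s-r
1. f -> v, k -> g, p -> b, s -> z, t -> d / _ Z: no change
2. o -> e, u -> i / F C0 _: fires at position(s) 3: ireddusisr
surface: ireddusisr

cell RANK=ri, GRD=lu, CLASS=pa:
underlying: nuf-roddusi-os-nuk
1. f -> v, k -> g, p -> b, s -> z, t -> d / _ Z: no change
2. o -> e, u -> i / F C0 _: fires at position(s) 11: nufroddusiesnuk
surface: nufroddusiesnuk
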